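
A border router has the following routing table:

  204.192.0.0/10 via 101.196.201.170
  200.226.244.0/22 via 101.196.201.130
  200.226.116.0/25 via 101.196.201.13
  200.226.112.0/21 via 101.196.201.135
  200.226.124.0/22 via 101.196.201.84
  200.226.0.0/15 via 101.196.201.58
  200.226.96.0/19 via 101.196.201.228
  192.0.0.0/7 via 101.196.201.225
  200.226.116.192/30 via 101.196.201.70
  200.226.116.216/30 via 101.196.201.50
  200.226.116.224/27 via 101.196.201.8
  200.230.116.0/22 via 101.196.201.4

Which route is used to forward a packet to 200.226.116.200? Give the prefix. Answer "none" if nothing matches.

200.226.112.0/21

Entries matching 200.226.116.200:
  200.226.0.0/15 (200.226.0.0 - 200.227.255.255)
  200.226.96.0/19 (200.226.96.0 - 200.226.127.255)
  200.226.112.0/21 (200.226.112.0 - 200.226.119.255)
Most specific is 200.226.112.0/21.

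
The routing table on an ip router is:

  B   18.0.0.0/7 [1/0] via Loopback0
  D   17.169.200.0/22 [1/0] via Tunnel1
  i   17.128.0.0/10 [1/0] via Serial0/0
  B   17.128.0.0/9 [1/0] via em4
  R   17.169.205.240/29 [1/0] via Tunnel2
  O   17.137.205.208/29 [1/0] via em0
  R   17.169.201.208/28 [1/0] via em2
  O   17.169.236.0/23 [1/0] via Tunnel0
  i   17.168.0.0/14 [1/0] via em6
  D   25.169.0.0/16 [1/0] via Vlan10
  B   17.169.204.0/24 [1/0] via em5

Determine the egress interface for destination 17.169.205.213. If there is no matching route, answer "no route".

Routes whose prefix contains 17.169.205.213:
  17.128.0.0/9 (17.128.0.0 - 17.255.255.255) -> em4
  17.128.0.0/10 (17.128.0.0 - 17.191.255.255) -> Serial0/0
  17.168.0.0/14 (17.168.0.0 - 17.171.255.255) -> em6
More-specific entries that do NOT match:
  17.169.205.240/29 (17.169.205.240 - 17.169.205.247) does not contain 17.169.205.213
  17.137.205.208/29 (17.137.205.208 - 17.137.205.215) does not contain 17.169.205.213
  17.169.201.208/28 (17.169.201.208 - 17.169.201.223) does not contain 17.169.205.213
  17.169.204.0/24 (17.169.204.0 - 17.169.204.255) does not contain 17.169.205.213
  17.169.236.0/23 (17.169.236.0 - 17.169.237.255) does not contain 17.169.205.213
  17.169.200.0/22 (17.169.200.0 - 17.169.203.255) does not contain 17.169.205.213
  25.169.0.0/16 (25.169.0.0 - 25.169.255.255) does not contain 17.169.205.213
Longest matching prefix is /14 -> interface em6.

em6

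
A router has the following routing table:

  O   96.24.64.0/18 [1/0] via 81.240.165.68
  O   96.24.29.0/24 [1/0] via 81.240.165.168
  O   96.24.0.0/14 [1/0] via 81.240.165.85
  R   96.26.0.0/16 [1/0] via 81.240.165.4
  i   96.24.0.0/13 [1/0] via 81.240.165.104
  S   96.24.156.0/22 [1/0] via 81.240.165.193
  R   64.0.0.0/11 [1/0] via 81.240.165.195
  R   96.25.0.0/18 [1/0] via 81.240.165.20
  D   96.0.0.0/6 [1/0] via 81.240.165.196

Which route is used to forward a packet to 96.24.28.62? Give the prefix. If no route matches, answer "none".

96.24.0.0/14

Entries matching 96.24.28.62:
  96.0.0.0/6 (96.0.0.0 - 99.255.255.255)
  96.24.0.0/13 (96.24.0.0 - 96.31.255.255)
  96.24.0.0/14 (96.24.0.0 - 96.27.255.255)
Most specific is 96.24.0.0/14.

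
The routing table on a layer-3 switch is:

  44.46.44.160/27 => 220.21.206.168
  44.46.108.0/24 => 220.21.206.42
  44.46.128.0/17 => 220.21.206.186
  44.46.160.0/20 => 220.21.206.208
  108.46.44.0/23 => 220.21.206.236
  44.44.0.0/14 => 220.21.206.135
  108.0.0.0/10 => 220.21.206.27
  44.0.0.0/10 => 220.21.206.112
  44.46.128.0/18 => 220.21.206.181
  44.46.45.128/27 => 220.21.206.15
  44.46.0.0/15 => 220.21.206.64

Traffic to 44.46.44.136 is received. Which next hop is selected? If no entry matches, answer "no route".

Routes whose prefix contains 44.46.44.136:
  44.0.0.0/10 (44.0.0.0 - 44.63.255.255) -> 220.21.206.112
  44.44.0.0/14 (44.44.0.0 - 44.47.255.255) -> 220.21.206.135
  44.46.0.0/15 (44.46.0.0 - 44.47.255.255) -> 220.21.206.64
More-specific entries that do NOT match:
  44.46.44.160/27 (44.46.44.160 - 44.46.44.191) does not contain 44.46.44.136
  44.46.45.128/27 (44.46.45.128 - 44.46.45.159) does not contain 44.46.44.136
  44.46.108.0/24 (44.46.108.0 - 44.46.108.255) does not contain 44.46.44.136
  108.46.44.0/23 (108.46.44.0 - 108.46.45.255) does not contain 44.46.44.136
  44.46.160.0/20 (44.46.160.0 - 44.46.175.255) does not contain 44.46.44.136
  44.46.128.0/18 (44.46.128.0 - 44.46.191.255) does not contain 44.46.44.136
  44.46.128.0/17 (44.46.128.0 - 44.46.255.255) does not contain 44.46.44.136
Longest matching prefix is /15 -> next hop 220.21.206.64.

220.21.206.64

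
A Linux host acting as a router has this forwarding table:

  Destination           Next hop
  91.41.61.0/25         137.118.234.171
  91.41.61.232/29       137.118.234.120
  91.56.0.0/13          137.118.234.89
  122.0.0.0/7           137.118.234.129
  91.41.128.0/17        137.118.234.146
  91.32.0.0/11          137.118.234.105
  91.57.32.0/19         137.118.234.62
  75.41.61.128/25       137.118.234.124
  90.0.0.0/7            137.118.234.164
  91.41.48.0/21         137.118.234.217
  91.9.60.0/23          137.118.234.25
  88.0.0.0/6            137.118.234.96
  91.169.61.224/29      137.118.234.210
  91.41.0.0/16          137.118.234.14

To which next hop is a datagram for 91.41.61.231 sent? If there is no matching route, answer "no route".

Routes whose prefix contains 91.41.61.231:
  88.0.0.0/6 (88.0.0.0 - 91.255.255.255) -> 137.118.234.96
  90.0.0.0/7 (90.0.0.0 - 91.255.255.255) -> 137.118.234.164
  91.32.0.0/11 (91.32.0.0 - 91.63.255.255) -> 137.118.234.105
  91.41.0.0/16 (91.41.0.0 - 91.41.255.255) -> 137.118.234.14
More-specific entries that do NOT match:
  91.41.61.232/29 (91.41.61.232 - 91.41.61.239) does not contain 91.41.61.231
  91.169.61.224/29 (91.169.61.224 - 91.169.61.231) does not contain 91.41.61.231
  91.41.61.0/25 (91.41.61.0 - 91.41.61.127) does not contain 91.41.61.231
  75.41.61.128/25 (75.41.61.128 - 75.41.61.255) does not contain 91.41.61.231
  91.9.60.0/23 (91.9.60.0 - 91.9.61.255) does not contain 91.41.61.231
  91.41.48.0/21 (91.41.48.0 - 91.41.55.255) does not contain 91.41.61.231
  91.57.32.0/19 (91.57.32.0 - 91.57.63.255) does not contain 91.41.61.231
  91.41.128.0/17 (91.41.128.0 - 91.41.255.255) does not contain 91.41.61.231
Longest matching prefix is /16 -> next hop 137.118.234.14.

137.118.234.14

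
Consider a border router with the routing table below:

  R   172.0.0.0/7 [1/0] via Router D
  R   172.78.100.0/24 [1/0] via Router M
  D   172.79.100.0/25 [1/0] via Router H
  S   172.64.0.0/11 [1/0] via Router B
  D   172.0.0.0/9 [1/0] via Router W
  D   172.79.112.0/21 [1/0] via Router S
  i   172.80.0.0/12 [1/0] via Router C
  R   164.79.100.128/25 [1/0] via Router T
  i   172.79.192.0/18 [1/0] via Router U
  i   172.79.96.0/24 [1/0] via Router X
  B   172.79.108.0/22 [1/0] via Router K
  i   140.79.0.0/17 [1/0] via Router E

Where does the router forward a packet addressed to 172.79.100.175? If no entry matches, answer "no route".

Routes whose prefix contains 172.79.100.175:
  172.0.0.0/7 (172.0.0.0 - 173.255.255.255) -> Router D
  172.0.0.0/9 (172.0.0.0 - 172.127.255.255) -> Router W
  172.64.0.0/11 (172.64.0.0 - 172.95.255.255) -> Router B
More-specific entries that do NOT match:
  172.79.100.0/25 (172.79.100.0 - 172.79.100.127) does not contain 172.79.100.175
  164.79.100.128/25 (164.79.100.128 - 164.79.100.255) does not contain 172.79.100.175
  172.78.100.0/24 (172.78.100.0 - 172.78.100.255) does not contain 172.79.100.175
  172.79.96.0/24 (172.79.96.0 - 172.79.96.255) does not contain 172.79.100.175
  172.79.108.0/22 (172.79.108.0 - 172.79.111.255) does not contain 172.79.100.175
  172.79.112.0/21 (172.79.112.0 - 172.79.119.255) does not contain 172.79.100.175
  172.79.192.0/18 (172.79.192.0 - 172.79.255.255) does not contain 172.79.100.175
  140.79.0.0/17 (140.79.0.0 - 140.79.127.255) does not contain 172.79.100.175
  172.80.0.0/12 (172.80.0.0 - 172.95.255.255) does not contain 172.79.100.175
Longest matching prefix is /11 -> next hop Router B.

Router B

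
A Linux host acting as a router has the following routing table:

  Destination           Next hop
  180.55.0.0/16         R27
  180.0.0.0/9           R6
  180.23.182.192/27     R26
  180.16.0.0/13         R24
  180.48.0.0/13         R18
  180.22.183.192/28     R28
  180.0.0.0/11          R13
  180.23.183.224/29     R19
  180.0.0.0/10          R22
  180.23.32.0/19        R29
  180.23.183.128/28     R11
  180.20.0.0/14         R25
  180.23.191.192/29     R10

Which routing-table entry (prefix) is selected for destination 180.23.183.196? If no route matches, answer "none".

180.20.0.0/14

Entries matching 180.23.183.196:
  180.0.0.0/9 (180.0.0.0 - 180.127.255.255)
  180.0.0.0/10 (180.0.0.0 - 180.63.255.255)
  180.0.0.0/11 (180.0.0.0 - 180.31.255.255)
  180.16.0.0/13 (180.16.0.0 - 180.23.255.255)
  180.20.0.0/14 (180.20.0.0 - 180.23.255.255)
Most specific is 180.20.0.0/14.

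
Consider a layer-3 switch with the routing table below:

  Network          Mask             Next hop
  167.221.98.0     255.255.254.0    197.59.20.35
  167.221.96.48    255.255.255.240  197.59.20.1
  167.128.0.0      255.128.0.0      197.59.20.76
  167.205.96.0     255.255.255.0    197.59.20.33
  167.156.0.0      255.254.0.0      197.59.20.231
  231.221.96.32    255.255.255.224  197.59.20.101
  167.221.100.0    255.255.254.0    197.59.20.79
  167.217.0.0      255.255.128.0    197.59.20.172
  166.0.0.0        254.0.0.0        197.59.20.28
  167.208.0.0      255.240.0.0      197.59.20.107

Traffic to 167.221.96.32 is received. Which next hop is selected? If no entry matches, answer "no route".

Routes whose prefix contains 167.221.96.32:
  166.0.0.0/7 (166.0.0.0 - 167.255.255.255) -> 197.59.20.28
  167.128.0.0/9 (167.128.0.0 - 167.255.255.255) -> 197.59.20.76
  167.208.0.0/12 (167.208.0.0 - 167.223.255.255) -> 197.59.20.107
More-specific entries that do NOT match:
  167.221.96.48/28 (167.221.96.48 - 167.221.96.63) does not contain 167.221.96.32
  231.221.96.32/27 (231.221.96.32 - 231.221.96.63) does not contain 167.221.96.32
  167.205.96.0/24 (167.205.96.0 - 167.205.96.255) does not contain 167.221.96.32
  167.221.98.0/23 (167.221.98.0 - 167.221.99.255) does not contain 167.221.96.32
  167.221.100.0/23 (167.221.100.0 - 167.221.101.255) does not contain 167.221.96.32
  167.217.0.0/17 (167.217.0.0 - 167.217.127.255) does not contain 167.221.96.32
  167.156.0.0/15 (167.156.0.0 - 167.157.255.255) does not contain 167.221.96.32
Longest matching prefix is /12 -> next hop 197.59.20.107.

197.59.20.107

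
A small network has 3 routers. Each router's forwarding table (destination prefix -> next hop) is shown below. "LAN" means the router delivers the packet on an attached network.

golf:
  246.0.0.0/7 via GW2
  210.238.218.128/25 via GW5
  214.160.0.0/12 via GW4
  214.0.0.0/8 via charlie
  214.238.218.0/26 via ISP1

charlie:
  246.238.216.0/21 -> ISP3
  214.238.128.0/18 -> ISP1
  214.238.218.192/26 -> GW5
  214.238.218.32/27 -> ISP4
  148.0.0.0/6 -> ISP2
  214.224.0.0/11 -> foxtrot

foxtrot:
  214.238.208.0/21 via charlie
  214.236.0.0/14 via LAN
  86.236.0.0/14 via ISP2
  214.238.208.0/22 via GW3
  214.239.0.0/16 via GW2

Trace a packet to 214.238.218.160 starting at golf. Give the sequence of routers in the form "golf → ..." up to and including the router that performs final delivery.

golf → charlie → foxtrot

At golf: longest match for 214.238.218.160 is 214.0.0.0/8 -> charlie
At charlie: longest match for 214.238.218.160 is 214.224.0.0/11 -> foxtrot
At foxtrot: longest match for 214.238.218.160 is 214.236.0.0/14 -> LAN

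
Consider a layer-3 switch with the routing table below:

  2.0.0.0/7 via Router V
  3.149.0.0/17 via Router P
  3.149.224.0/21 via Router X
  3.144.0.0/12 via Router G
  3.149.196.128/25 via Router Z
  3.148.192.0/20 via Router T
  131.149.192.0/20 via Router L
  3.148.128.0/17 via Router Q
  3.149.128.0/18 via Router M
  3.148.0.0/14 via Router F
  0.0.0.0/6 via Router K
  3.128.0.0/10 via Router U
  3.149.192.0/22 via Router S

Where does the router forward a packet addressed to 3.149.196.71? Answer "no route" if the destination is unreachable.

Router F

Routes whose prefix contains 3.149.196.71:
  0.0.0.0/6 (0.0.0.0 - 3.255.255.255) -> Router K
  2.0.0.0/7 (2.0.0.0 - 3.255.255.255) -> Router V
  3.128.0.0/10 (3.128.0.0 - 3.191.255.255) -> Router U
  3.144.0.0/12 (3.144.0.0 - 3.159.255.255) -> Router G
  3.148.0.0/14 (3.148.0.0 - 3.151.255.255) -> Router F
More-specific entries that do NOT match:
  3.149.196.128/25 (3.149.196.128 - 3.149.196.255) does not contain 3.149.196.71
  3.149.192.0/22 (3.149.192.0 - 3.149.195.255) does not contain 3.149.196.71
  3.149.224.0/21 (3.149.224.0 - 3.149.231.255) does not contain 3.149.196.71
  3.148.192.0/20 (3.148.192.0 - 3.148.207.255) does not contain 3.149.196.71
  131.149.192.0/20 (131.149.192.0 - 131.149.207.255) does not contain 3.149.196.71
  3.149.128.0/18 (3.149.128.0 - 3.149.191.255) does not contain 3.149.196.71
  3.149.0.0/17 (3.149.0.0 - 3.149.127.255) does not contain 3.149.196.71
  3.148.128.0/17 (3.148.128.0 - 3.148.255.255) does not contain 3.149.196.71
Longest matching prefix is /14 -> next hop Router F.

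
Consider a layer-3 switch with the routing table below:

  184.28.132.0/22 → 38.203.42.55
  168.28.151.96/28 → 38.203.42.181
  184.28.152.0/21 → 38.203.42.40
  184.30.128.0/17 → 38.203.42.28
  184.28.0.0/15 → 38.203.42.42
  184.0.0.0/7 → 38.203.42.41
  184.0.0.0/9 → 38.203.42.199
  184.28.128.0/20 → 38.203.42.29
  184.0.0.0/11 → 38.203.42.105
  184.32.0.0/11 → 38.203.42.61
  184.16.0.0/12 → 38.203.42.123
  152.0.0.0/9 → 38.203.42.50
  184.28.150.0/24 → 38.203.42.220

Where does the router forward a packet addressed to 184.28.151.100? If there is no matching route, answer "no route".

Routes whose prefix contains 184.28.151.100:
  184.0.0.0/7 (184.0.0.0 - 185.255.255.255) -> 38.203.42.41
  184.0.0.0/9 (184.0.0.0 - 184.127.255.255) -> 38.203.42.199
  184.0.0.0/11 (184.0.0.0 - 184.31.255.255) -> 38.203.42.105
  184.16.0.0/12 (184.16.0.0 - 184.31.255.255) -> 38.203.42.123
  184.28.0.0/15 (184.28.0.0 - 184.29.255.255) -> 38.203.42.42
More-specific entries that do NOT match:
  168.28.151.96/28 (168.28.151.96 - 168.28.151.111) does not contain 184.28.151.100
  184.28.150.0/24 (184.28.150.0 - 184.28.150.255) does not contain 184.28.151.100
  184.28.132.0/22 (184.28.132.0 - 184.28.135.255) does not contain 184.28.151.100
  184.28.152.0/21 (184.28.152.0 - 184.28.159.255) does not contain 184.28.151.100
  184.28.128.0/20 (184.28.128.0 - 184.28.143.255) does not contain 184.28.151.100
  184.30.128.0/17 (184.30.128.0 - 184.30.255.255) does not contain 184.28.151.100
Longest matching prefix is /15 -> next hop 38.203.42.42.

38.203.42.42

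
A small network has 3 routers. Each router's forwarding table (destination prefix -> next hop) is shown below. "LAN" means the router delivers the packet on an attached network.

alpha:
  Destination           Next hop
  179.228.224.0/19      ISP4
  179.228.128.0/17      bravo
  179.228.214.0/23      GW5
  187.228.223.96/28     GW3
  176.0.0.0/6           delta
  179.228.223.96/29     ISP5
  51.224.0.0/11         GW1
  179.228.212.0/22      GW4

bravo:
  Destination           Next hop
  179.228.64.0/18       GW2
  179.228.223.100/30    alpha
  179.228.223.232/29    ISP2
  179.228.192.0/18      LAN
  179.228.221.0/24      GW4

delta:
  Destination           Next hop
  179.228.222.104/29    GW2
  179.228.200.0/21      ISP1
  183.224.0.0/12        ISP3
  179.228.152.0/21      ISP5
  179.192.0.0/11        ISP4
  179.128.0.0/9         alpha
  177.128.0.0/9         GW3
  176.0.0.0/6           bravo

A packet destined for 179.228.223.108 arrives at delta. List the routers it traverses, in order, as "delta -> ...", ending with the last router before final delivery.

delta -> alpha -> bravo

At delta: longest match for 179.228.223.108 is 179.128.0.0/9 -> alpha
At alpha: longest match for 179.228.223.108 is 179.228.128.0/17 -> bravo
At bravo: longest match for 179.228.223.108 is 179.228.192.0/18 -> LAN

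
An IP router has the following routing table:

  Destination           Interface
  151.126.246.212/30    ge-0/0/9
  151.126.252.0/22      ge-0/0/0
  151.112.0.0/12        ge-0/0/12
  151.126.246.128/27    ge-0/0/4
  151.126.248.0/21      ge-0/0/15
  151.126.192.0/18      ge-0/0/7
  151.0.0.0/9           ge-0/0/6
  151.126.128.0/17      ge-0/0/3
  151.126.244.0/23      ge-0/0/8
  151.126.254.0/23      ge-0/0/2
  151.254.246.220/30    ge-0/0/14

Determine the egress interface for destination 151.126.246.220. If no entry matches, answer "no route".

Routes whose prefix contains 151.126.246.220:
  151.0.0.0/9 (151.0.0.0 - 151.127.255.255) -> ge-0/0/6
  151.112.0.0/12 (151.112.0.0 - 151.127.255.255) -> ge-0/0/12
  151.126.128.0/17 (151.126.128.0 - 151.126.255.255) -> ge-0/0/3
  151.126.192.0/18 (151.126.192.0 - 151.126.255.255) -> ge-0/0/7
More-specific entries that do NOT match:
  151.126.246.212/30 (151.126.246.212 - 151.126.246.215) does not contain 151.126.246.220
  151.254.246.220/30 (151.254.246.220 - 151.254.246.223) does not contain 151.126.246.220
  151.126.246.128/27 (151.126.246.128 - 151.126.246.159) does not contain 151.126.246.220
  151.126.244.0/23 (151.126.244.0 - 151.126.245.255) does not contain 151.126.246.220
  151.126.254.0/23 (151.126.254.0 - 151.126.255.255) does not contain 151.126.246.220
  151.126.252.0/22 (151.126.252.0 - 151.126.255.255) does not contain 151.126.246.220
  151.126.248.0/21 (151.126.248.0 - 151.126.255.255) does not contain 151.126.246.220
Longest matching prefix is /18 -> interface ge-0/0/7.

ge-0/0/7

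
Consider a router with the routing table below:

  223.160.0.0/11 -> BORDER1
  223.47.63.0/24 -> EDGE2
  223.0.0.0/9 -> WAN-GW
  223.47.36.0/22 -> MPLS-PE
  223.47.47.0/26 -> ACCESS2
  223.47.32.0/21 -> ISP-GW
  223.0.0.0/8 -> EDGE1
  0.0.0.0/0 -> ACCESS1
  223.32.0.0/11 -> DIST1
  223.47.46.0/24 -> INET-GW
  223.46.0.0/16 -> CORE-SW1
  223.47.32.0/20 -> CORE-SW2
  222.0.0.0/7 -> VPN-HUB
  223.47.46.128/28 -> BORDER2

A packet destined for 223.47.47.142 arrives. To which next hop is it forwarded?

CORE-SW2

Routes whose prefix contains 223.47.47.142:
  0.0.0.0/0 (default, matches everything) -> ACCESS1
  222.0.0.0/7 (222.0.0.0 - 223.255.255.255) -> VPN-HUB
  223.0.0.0/8 (223.0.0.0 - 223.255.255.255) -> EDGE1
  223.0.0.0/9 (223.0.0.0 - 223.127.255.255) -> WAN-GW
  223.32.0.0/11 (223.32.0.0 - 223.63.255.255) -> DIST1
  223.47.32.0/20 (223.47.32.0 - 223.47.47.255) -> CORE-SW2
More-specific entries that do NOT match:
  223.47.46.128/28 (223.47.46.128 - 223.47.46.143) does not contain 223.47.47.142
  223.47.47.0/26 (223.47.47.0 - 223.47.47.63) does not contain 223.47.47.142
  223.47.63.0/24 (223.47.63.0 - 223.47.63.255) does not contain 223.47.47.142
  223.47.46.0/24 (223.47.46.0 - 223.47.46.255) does not contain 223.47.47.142
  223.47.36.0/22 (223.47.36.0 - 223.47.39.255) does not contain 223.47.47.142
  223.47.32.0/21 (223.47.32.0 - 223.47.39.255) does not contain 223.47.47.142
Longest matching prefix is /20 -> next hop CORE-SW2.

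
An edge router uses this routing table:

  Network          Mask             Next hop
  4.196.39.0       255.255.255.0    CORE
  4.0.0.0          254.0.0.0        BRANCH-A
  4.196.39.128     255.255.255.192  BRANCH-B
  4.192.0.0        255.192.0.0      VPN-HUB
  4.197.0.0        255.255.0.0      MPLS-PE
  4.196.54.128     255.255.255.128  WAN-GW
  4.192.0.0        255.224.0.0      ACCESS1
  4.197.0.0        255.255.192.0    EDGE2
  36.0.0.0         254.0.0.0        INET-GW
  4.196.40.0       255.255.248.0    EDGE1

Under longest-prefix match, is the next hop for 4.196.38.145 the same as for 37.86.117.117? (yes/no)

4.196.38.145: longest match 4.192.0.0/11 -> ACCESS1
37.86.117.117: longest match 36.0.0.0/7 -> INET-GW

no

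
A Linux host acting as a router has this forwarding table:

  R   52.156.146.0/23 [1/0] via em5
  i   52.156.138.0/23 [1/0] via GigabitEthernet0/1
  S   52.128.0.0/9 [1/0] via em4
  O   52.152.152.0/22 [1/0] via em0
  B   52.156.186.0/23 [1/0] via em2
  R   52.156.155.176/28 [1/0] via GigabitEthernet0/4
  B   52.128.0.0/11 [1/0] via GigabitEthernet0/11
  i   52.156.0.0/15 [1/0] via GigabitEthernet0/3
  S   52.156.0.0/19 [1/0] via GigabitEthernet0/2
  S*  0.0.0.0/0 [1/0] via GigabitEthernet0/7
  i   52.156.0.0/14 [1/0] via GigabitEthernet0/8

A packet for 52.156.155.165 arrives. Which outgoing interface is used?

Routes whose prefix contains 52.156.155.165:
  0.0.0.0/0 (default, matches everything) -> GigabitEthernet0/7
  52.128.0.0/9 (52.128.0.0 - 52.255.255.255) -> em4
  52.128.0.0/11 (52.128.0.0 - 52.159.255.255) -> GigabitEthernet0/11
  52.156.0.0/14 (52.156.0.0 - 52.159.255.255) -> GigabitEthernet0/8
  52.156.0.0/15 (52.156.0.0 - 52.157.255.255) -> GigabitEthernet0/3
More-specific entries that do NOT match:
  52.156.155.176/28 (52.156.155.176 - 52.156.155.191) does not contain 52.156.155.165
  52.156.146.0/23 (52.156.146.0 - 52.156.147.255) does not contain 52.156.155.165
  52.156.138.0/23 (52.156.138.0 - 52.156.139.255) does not contain 52.156.155.165
  52.156.186.0/23 (52.156.186.0 - 52.156.187.255) does not contain 52.156.155.165
  52.152.152.0/22 (52.152.152.0 - 52.152.155.255) does not contain 52.156.155.165
  52.156.0.0/19 (52.156.0.0 - 52.156.31.255) does not contain 52.156.155.165
Longest matching prefix is /15 -> interface GigabitEthernet0/3.

GigabitEthernet0/3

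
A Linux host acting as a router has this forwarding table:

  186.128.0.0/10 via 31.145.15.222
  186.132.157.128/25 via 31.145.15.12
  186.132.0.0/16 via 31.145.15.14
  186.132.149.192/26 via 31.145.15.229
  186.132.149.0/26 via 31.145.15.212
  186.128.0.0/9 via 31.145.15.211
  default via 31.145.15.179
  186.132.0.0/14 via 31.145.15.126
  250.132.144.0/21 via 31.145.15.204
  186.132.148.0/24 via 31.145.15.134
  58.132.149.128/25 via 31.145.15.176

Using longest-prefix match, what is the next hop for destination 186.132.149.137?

31.145.15.14

Routes whose prefix contains 186.132.149.137:
  0.0.0.0/0 (default, matches everything) -> 31.145.15.179
  186.128.0.0/9 (186.128.0.0 - 186.255.255.255) -> 31.145.15.211
  186.128.0.0/10 (186.128.0.0 - 186.191.255.255) -> 31.145.15.222
  186.132.0.0/14 (186.132.0.0 - 186.135.255.255) -> 31.145.15.126
  186.132.0.0/16 (186.132.0.0 - 186.132.255.255) -> 31.145.15.14
More-specific entries that do NOT match:
  186.132.149.192/26 (186.132.149.192 - 186.132.149.255) does not contain 186.132.149.137
  186.132.149.0/26 (186.132.149.0 - 186.132.149.63) does not contain 186.132.149.137
  186.132.157.128/25 (186.132.157.128 - 186.132.157.255) does not contain 186.132.149.137
  58.132.149.128/25 (58.132.149.128 - 58.132.149.255) does not contain 186.132.149.137
  186.132.148.0/24 (186.132.148.0 - 186.132.148.255) does not contain 186.132.149.137
  250.132.144.0/21 (250.132.144.0 - 250.132.151.255) does not contain 186.132.149.137
Longest matching prefix is /16 -> next hop 31.145.15.14.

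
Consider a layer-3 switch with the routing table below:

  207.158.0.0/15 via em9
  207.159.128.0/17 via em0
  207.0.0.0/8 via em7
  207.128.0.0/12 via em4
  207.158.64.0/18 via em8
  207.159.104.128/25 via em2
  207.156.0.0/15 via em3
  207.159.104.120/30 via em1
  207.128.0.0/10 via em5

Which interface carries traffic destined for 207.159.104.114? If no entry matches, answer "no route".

em9

Routes whose prefix contains 207.159.104.114:
  207.0.0.0/8 (207.0.0.0 - 207.255.255.255) -> em7
  207.128.0.0/10 (207.128.0.0 - 207.191.255.255) -> em5
  207.158.0.0/15 (207.158.0.0 - 207.159.255.255) -> em9
More-specific entries that do NOT match:
  207.159.104.120/30 (207.159.104.120 - 207.159.104.123) does not contain 207.159.104.114
  207.159.104.128/25 (207.159.104.128 - 207.159.104.255) does not contain 207.159.104.114
  207.158.64.0/18 (207.158.64.0 - 207.158.127.255) does not contain 207.159.104.114
  207.159.128.0/17 (207.159.128.0 - 207.159.255.255) does not contain 207.159.104.114
Longest matching prefix is /15 -> interface em9.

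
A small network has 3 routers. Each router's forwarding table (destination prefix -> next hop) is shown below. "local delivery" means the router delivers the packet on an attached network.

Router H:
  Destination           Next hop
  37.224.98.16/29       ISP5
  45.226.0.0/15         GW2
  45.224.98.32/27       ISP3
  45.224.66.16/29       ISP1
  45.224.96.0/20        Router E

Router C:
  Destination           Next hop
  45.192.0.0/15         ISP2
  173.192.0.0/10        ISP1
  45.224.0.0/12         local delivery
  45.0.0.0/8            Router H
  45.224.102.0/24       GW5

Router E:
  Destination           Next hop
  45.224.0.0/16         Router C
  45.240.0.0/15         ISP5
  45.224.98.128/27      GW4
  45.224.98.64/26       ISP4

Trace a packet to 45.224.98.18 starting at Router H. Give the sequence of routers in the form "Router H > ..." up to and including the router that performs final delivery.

At Router H: longest match for 45.224.98.18 is 45.224.96.0/20 -> Router E
At Router E: longest match for 45.224.98.18 is 45.224.0.0/16 -> Router C
At Router C: longest match for 45.224.98.18 is 45.224.0.0/12 -> local delivery

Router H > Router E > Router C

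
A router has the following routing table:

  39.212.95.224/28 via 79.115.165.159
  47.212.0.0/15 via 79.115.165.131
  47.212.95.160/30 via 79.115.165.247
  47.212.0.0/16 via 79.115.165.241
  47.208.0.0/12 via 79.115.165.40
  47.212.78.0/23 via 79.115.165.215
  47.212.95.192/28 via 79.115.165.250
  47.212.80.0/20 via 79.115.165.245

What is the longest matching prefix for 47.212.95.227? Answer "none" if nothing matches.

Entries matching 47.212.95.227:
  47.208.0.0/12 (47.208.0.0 - 47.223.255.255)
  47.212.0.0/15 (47.212.0.0 - 47.213.255.255)
  47.212.0.0/16 (47.212.0.0 - 47.212.255.255)
  47.212.80.0/20 (47.212.80.0 - 47.212.95.255)
Most specific is 47.212.80.0/20.

47.212.80.0/20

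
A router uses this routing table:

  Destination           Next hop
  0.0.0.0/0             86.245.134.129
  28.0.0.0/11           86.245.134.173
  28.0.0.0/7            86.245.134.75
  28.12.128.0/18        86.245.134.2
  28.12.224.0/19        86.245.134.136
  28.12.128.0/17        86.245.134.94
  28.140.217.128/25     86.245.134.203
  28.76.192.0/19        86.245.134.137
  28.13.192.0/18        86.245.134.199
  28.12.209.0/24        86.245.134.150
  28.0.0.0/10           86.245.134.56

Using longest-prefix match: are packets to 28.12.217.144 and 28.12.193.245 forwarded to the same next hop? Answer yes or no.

28.12.217.144: longest match 28.12.128.0/17 -> 86.245.134.94
28.12.193.245: longest match 28.12.128.0/17 -> 86.245.134.94

yes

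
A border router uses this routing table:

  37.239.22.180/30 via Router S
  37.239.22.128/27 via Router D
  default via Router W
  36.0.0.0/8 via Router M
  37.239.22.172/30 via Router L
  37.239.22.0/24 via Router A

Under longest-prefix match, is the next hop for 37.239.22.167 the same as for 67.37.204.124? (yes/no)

37.239.22.167: longest match 37.239.22.0/24 -> Router A
67.37.204.124: longest match 0.0.0.0/0 -> Router W

no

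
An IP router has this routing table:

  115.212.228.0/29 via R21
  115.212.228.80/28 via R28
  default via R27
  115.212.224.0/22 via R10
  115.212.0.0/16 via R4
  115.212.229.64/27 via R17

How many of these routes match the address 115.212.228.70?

2

Prefixes containing 115.212.228.70:
  0.0.0.0/0 (default, matches everything)
  115.212.0.0/16 (115.212.0.0 - 115.212.255.255)
Total matching entries: 2.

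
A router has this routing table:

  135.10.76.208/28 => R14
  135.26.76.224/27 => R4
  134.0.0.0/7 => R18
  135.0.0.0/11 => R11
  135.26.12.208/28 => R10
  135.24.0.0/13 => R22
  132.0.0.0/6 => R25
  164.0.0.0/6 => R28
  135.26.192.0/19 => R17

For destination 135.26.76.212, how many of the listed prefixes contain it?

Prefixes containing 135.26.76.212:
  132.0.0.0/6 (132.0.0.0 - 135.255.255.255)
  134.0.0.0/7 (134.0.0.0 - 135.255.255.255)
  135.0.0.0/11 (135.0.0.0 - 135.31.255.255)
  135.24.0.0/13 (135.24.0.0 - 135.31.255.255)
Total matching entries: 4.

4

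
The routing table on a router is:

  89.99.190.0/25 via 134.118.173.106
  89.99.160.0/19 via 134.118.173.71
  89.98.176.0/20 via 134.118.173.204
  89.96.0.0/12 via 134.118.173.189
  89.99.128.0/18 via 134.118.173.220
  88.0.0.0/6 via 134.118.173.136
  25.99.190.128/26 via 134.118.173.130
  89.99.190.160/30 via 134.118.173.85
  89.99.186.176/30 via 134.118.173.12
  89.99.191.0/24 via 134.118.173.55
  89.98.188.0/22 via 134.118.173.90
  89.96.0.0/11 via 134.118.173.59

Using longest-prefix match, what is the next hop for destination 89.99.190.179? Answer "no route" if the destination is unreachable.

Routes whose prefix contains 89.99.190.179:
  88.0.0.0/6 (88.0.0.0 - 91.255.255.255) -> 134.118.173.136
  89.96.0.0/11 (89.96.0.0 - 89.127.255.255) -> 134.118.173.59
  89.96.0.0/12 (89.96.0.0 - 89.111.255.255) -> 134.118.173.189
  89.99.128.0/18 (89.99.128.0 - 89.99.191.255) -> 134.118.173.220
  89.99.160.0/19 (89.99.160.0 - 89.99.191.255) -> 134.118.173.71
More-specific entries that do NOT match:
  89.99.190.160/30 (89.99.190.160 - 89.99.190.163) does not contain 89.99.190.179
  89.99.186.176/30 (89.99.186.176 - 89.99.186.179) does not contain 89.99.190.179
  25.99.190.128/26 (25.99.190.128 - 25.99.190.191) does not contain 89.99.190.179
  89.99.190.0/25 (89.99.190.0 - 89.99.190.127) does not contain 89.99.190.179
  89.99.191.0/24 (89.99.191.0 - 89.99.191.255) does not contain 89.99.190.179
  89.98.188.0/22 (89.98.188.0 - 89.98.191.255) does not contain 89.99.190.179
  89.98.176.0/20 (89.98.176.0 - 89.98.191.255) does not contain 89.99.190.179
Longest matching prefix is /19 -> next hop 134.118.173.71.

134.118.173.71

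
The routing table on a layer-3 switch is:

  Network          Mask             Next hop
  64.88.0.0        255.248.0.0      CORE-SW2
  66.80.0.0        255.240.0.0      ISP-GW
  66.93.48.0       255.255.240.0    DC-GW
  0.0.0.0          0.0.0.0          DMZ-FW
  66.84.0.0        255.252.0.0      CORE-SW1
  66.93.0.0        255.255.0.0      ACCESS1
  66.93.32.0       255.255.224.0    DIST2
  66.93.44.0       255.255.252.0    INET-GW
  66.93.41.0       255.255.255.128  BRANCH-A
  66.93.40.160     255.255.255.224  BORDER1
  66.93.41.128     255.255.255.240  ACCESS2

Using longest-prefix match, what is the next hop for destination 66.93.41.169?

Routes whose prefix contains 66.93.41.169:
  0.0.0.0/0 (default, matches everything) -> DMZ-FW
  66.80.0.0/12 (66.80.0.0 - 66.95.255.255) -> ISP-GW
  66.93.0.0/16 (66.93.0.0 - 66.93.255.255) -> ACCESS1
  66.93.32.0/19 (66.93.32.0 - 66.93.63.255) -> DIST2
More-specific entries that do NOT match:
  66.93.41.128/28 (66.93.41.128 - 66.93.41.143) does not contain 66.93.41.169
  66.93.40.160/27 (66.93.40.160 - 66.93.40.191) does not contain 66.93.41.169
  66.93.41.0/25 (66.93.41.0 - 66.93.41.127) does not contain 66.93.41.169
  66.93.44.0/22 (66.93.44.0 - 66.93.47.255) does not contain 66.93.41.169
  66.93.48.0/20 (66.93.48.0 - 66.93.63.255) does not contain 66.93.41.169
Longest matching prefix is /19 -> next hop DIST2.

DIST2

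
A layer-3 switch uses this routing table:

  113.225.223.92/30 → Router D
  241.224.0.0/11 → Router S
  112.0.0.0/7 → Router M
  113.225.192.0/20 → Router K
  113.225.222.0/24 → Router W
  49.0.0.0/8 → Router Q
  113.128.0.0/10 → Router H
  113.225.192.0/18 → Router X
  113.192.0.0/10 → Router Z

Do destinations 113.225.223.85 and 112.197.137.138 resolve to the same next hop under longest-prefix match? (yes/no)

113.225.223.85: longest match 113.225.192.0/18 -> Router X
112.197.137.138: longest match 112.0.0.0/7 -> Router M

no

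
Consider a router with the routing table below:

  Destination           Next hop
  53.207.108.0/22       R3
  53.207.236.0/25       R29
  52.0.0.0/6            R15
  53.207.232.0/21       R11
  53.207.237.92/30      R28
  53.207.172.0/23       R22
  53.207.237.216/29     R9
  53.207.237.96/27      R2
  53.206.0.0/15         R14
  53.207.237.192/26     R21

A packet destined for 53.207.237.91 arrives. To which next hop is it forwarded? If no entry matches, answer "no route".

Routes whose prefix contains 53.207.237.91:
  52.0.0.0/6 (52.0.0.0 - 55.255.255.255) -> R15
  53.206.0.0/15 (53.206.0.0 - 53.207.255.255) -> R14
  53.207.232.0/21 (53.207.232.0 - 53.207.239.255) -> R11
More-specific entries that do NOT match:
  53.207.237.92/30 (53.207.237.92 - 53.207.237.95) does not contain 53.207.237.91
  53.207.237.216/29 (53.207.237.216 - 53.207.237.223) does not contain 53.207.237.91
  53.207.237.96/27 (53.207.237.96 - 53.207.237.127) does not contain 53.207.237.91
  53.207.237.192/26 (53.207.237.192 - 53.207.237.255) does not contain 53.207.237.91
  53.207.236.0/25 (53.207.236.0 - 53.207.236.127) does not contain 53.207.237.91
  53.207.172.0/23 (53.207.172.0 - 53.207.173.255) does not contain 53.207.237.91
  53.207.108.0/22 (53.207.108.0 - 53.207.111.255) does not contain 53.207.237.91
Longest matching prefix is /21 -> next hop R11.

R11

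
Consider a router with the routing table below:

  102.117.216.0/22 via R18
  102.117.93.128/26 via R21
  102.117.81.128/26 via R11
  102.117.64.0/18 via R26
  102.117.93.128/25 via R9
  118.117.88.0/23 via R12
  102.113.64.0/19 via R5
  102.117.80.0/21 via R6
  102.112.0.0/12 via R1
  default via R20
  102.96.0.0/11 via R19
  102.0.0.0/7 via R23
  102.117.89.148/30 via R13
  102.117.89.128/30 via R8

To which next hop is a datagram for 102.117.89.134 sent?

R26

Routes whose prefix contains 102.117.89.134:
  0.0.0.0/0 (default, matches everything) -> R20
  102.0.0.0/7 (102.0.0.0 - 103.255.255.255) -> R23
  102.96.0.0/11 (102.96.0.0 - 102.127.255.255) -> R19
  102.112.0.0/12 (102.112.0.0 - 102.127.255.255) -> R1
  102.117.64.0/18 (102.117.64.0 - 102.117.127.255) -> R26
More-specific entries that do NOT match:
  102.117.89.148/30 (102.117.89.148 - 102.117.89.151) does not contain 102.117.89.134
  102.117.89.128/30 (102.117.89.128 - 102.117.89.131) does not contain 102.117.89.134
  102.117.93.128/26 (102.117.93.128 - 102.117.93.191) does not contain 102.117.89.134
  102.117.81.128/26 (102.117.81.128 - 102.117.81.191) does not contain 102.117.89.134
  102.117.93.128/25 (102.117.93.128 - 102.117.93.255) does not contain 102.117.89.134
  118.117.88.0/23 (118.117.88.0 - 118.117.89.255) does not contain 102.117.89.134
  102.117.216.0/22 (102.117.216.0 - 102.117.219.255) does not contain 102.117.89.134
  102.117.80.0/21 (102.117.80.0 - 102.117.87.255) does not contain 102.117.89.134
  102.113.64.0/19 (102.113.64.0 - 102.113.95.255) does not contain 102.117.89.134
Longest matching prefix is /18 -> next hop R26.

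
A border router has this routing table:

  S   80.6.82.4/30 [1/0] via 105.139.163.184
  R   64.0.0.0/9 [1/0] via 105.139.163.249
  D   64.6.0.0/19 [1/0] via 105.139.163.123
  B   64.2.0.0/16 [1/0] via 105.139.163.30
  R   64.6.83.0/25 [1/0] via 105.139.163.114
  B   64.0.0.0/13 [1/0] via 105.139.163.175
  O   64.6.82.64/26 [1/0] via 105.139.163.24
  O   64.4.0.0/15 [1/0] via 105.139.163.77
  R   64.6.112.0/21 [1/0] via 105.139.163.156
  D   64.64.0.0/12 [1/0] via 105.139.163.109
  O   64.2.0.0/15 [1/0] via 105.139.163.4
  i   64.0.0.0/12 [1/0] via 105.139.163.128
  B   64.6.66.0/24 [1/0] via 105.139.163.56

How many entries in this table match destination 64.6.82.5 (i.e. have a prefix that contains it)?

Prefixes containing 64.6.82.5:
  64.0.0.0/9 (64.0.0.0 - 64.127.255.255)
  64.0.0.0/12 (64.0.0.0 - 64.15.255.255)
  64.0.0.0/13 (64.0.0.0 - 64.7.255.255)
Total matching entries: 3.

3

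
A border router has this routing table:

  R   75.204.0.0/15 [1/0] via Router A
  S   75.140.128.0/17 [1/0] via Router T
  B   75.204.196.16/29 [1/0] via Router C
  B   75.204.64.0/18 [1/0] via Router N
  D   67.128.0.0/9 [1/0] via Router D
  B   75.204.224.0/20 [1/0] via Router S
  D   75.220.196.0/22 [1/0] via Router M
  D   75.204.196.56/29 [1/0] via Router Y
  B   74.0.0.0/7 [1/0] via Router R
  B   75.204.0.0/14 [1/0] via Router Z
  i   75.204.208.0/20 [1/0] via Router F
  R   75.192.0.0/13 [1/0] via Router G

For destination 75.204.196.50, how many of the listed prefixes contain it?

Prefixes containing 75.204.196.50:
  74.0.0.0/7 (74.0.0.0 - 75.255.255.255)
  75.204.0.0/14 (75.204.0.0 - 75.207.255.255)
  75.204.0.0/15 (75.204.0.0 - 75.205.255.255)
Total matching entries: 3.

3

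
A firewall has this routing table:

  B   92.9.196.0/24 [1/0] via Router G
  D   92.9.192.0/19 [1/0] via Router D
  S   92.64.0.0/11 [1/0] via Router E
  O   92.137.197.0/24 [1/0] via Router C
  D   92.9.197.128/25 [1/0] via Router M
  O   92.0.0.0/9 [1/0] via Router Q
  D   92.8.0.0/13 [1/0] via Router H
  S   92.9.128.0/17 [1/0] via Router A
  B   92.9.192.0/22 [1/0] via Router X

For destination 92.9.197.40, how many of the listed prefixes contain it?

4

Prefixes containing 92.9.197.40:
  92.0.0.0/9 (92.0.0.0 - 92.127.255.255)
  92.8.0.0/13 (92.8.0.0 - 92.15.255.255)
  92.9.128.0/17 (92.9.128.0 - 92.9.255.255)
  92.9.192.0/19 (92.9.192.0 - 92.9.223.255)
Total matching entries: 4.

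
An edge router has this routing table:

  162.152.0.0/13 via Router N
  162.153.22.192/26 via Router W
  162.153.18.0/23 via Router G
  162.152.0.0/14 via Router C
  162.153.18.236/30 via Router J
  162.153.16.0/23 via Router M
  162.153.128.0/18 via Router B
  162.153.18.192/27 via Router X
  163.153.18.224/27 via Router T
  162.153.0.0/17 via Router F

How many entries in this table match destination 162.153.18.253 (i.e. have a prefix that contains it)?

4

Prefixes containing 162.153.18.253:
  162.152.0.0/13 (162.152.0.0 - 162.159.255.255)
  162.152.0.0/14 (162.152.0.0 - 162.155.255.255)
  162.153.0.0/17 (162.153.0.0 - 162.153.127.255)
  162.153.18.0/23 (162.153.18.0 - 162.153.19.255)
Total matching entries: 4.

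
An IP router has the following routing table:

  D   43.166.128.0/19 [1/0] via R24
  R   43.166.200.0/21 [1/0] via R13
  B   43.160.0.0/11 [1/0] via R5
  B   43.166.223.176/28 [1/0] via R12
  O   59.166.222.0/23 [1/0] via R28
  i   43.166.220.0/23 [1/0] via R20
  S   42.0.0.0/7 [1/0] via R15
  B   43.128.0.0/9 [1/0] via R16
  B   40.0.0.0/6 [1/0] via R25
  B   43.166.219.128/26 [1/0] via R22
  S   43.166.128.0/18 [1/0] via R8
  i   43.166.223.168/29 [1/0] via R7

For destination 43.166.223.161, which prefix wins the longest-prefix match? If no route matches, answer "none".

43.160.0.0/11

Entries matching 43.166.223.161:
  40.0.0.0/6 (40.0.0.0 - 43.255.255.255)
  42.0.0.0/7 (42.0.0.0 - 43.255.255.255)
  43.128.0.0/9 (43.128.0.0 - 43.255.255.255)
  43.160.0.0/11 (43.160.0.0 - 43.191.255.255)
Most specific is 43.160.0.0/11.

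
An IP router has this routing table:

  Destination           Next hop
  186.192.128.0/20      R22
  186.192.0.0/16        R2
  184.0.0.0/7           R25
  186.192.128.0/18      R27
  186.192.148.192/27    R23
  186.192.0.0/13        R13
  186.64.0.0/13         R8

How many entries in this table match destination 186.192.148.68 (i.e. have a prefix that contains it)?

Prefixes containing 186.192.148.68:
  186.192.0.0/13 (186.192.0.0 - 186.199.255.255)
  186.192.0.0/16 (186.192.0.0 - 186.192.255.255)
  186.192.128.0/18 (186.192.128.0 - 186.192.191.255)
Total matching entries: 3.

3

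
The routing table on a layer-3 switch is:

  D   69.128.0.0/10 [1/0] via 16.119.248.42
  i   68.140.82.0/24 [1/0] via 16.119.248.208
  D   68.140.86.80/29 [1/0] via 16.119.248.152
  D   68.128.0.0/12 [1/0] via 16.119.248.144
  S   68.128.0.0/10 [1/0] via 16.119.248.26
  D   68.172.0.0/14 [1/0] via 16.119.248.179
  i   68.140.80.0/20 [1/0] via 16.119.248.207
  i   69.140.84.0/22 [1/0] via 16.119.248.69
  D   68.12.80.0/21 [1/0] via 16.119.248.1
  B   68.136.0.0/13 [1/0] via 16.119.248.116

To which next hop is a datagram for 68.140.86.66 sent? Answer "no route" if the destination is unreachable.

16.119.248.207

Routes whose prefix contains 68.140.86.66:
  68.128.0.0/10 (68.128.0.0 - 68.191.255.255) -> 16.119.248.26
  68.128.0.0/12 (68.128.0.0 - 68.143.255.255) -> 16.119.248.144
  68.136.0.0/13 (68.136.0.0 - 68.143.255.255) -> 16.119.248.116
  68.140.80.0/20 (68.140.80.0 - 68.140.95.255) -> 16.119.248.207
More-specific entries that do NOT match:
  68.140.86.80/29 (68.140.86.80 - 68.140.86.87) does not contain 68.140.86.66
  68.140.82.0/24 (68.140.82.0 - 68.140.82.255) does not contain 68.140.86.66
  69.140.84.0/22 (69.140.84.0 - 69.140.87.255) does not contain 68.140.86.66
  68.12.80.0/21 (68.12.80.0 - 68.12.87.255) does not contain 68.140.86.66
Longest matching prefix is /20 -> next hop 16.119.248.207.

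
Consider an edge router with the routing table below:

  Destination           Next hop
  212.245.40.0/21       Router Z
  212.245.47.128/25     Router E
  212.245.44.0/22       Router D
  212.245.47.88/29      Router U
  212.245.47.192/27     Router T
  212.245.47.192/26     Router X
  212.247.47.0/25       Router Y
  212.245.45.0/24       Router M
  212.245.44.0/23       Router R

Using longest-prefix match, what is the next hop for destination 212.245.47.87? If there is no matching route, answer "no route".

Router D

Routes whose prefix contains 212.245.47.87:
  212.245.40.0/21 (212.245.40.0 - 212.245.47.255) -> Router Z
  212.245.44.0/22 (212.245.44.0 - 212.245.47.255) -> Router D
More-specific entries that do NOT match:
  212.245.47.88/29 (212.245.47.88 - 212.245.47.95) does not contain 212.245.47.87
  212.245.47.192/27 (212.245.47.192 - 212.245.47.223) does not contain 212.245.47.87
  212.245.47.192/26 (212.245.47.192 - 212.245.47.255) does not contain 212.245.47.87
  212.245.47.128/25 (212.245.47.128 - 212.245.47.255) does not contain 212.245.47.87
  212.247.47.0/25 (212.247.47.0 - 212.247.47.127) does not contain 212.245.47.87
  212.245.45.0/24 (212.245.45.0 - 212.245.45.255) does not contain 212.245.47.87
  212.245.44.0/23 (212.245.44.0 - 212.245.45.255) does not contain 212.245.47.87
Longest matching prefix is /22 -> next hop Router D.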